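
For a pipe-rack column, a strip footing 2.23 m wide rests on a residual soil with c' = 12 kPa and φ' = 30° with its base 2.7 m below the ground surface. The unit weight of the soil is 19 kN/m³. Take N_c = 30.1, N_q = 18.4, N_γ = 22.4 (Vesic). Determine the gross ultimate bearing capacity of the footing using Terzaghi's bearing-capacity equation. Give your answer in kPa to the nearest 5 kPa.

Overburden at base level: q = 19 × 2.7 = 51.3 kPa.
Cohesion term c·N_c = 12 × 30.1 = 361.2 kPa; surcharge term q·N_q = 51.3 × 18.4 = 943.92 kPa; self-weight term 0.5·γ·B·N_γ = 0.5 × 19 × 2.23 × 22.4 = 474.54 kPa.
q_ult = 361.2 + 943.92 + 474.54 = 1779.7 kPa.

q_ult ≈ 1780 kPa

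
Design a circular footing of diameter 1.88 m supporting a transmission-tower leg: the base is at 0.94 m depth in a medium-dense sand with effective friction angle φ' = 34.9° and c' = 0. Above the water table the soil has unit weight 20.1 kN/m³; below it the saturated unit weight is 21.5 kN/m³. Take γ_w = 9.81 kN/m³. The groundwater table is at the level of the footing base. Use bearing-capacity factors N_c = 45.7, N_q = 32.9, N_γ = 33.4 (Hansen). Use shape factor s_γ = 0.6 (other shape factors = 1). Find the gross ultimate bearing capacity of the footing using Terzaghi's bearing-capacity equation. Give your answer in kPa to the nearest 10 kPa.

q = γ·D_f = 20.1 × 0.94 = 18.894 kPa.
For the ½γBN_γ term take γ' = 21.5 − 9.81 = 11.69 kN/m³ (soil below base is submerged).
q·N_q = 18.894 × 32.9 = 621.61 kPa
0.5·γ·B·N_γ·s_γ = 0.5 × 11.69 × 1.88 × 33.4 × 0.6 = 220.21 kPa
q_ult = 621.61 + 220.21 = 841.82 kPa.

q_ult ≈ 840 kPa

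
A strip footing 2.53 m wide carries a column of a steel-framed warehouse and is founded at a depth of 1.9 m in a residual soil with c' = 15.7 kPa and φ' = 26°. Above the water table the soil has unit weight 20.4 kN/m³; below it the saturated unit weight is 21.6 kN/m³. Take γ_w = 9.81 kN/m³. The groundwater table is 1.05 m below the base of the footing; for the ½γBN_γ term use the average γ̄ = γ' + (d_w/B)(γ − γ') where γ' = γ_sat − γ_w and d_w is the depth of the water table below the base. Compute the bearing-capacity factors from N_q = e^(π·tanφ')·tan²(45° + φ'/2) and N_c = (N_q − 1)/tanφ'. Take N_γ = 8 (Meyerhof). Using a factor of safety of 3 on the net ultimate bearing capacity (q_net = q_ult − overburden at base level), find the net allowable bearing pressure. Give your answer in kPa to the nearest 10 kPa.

q_all(net) ≈ 310 kPa

N_q = e^(π·tan26°)·tan²(58°) = 11.85; N_c = (N_q − 1)/tanφ' = 22.25.
q = γ·D_f = 20.4 × 1.9 = 38.76 kPa.
γ' = 11.79 kN/m³; averaging over the depth B below the base, γ̄ = γ' + (d_w/B)(γ − γ') = 15.363 kN/m³.
c·N_c = 15.7 × 22.254 = 349.39 kPa
q·N_q = 38.76 × 11.854 = 459.47 kPa
0.5·γ·B·N_γ = 0.5 × 15.363 × 2.53 × 8 = 155.48 kPa
q_ult = 349.39 + 459.47 + 155.48 = 964.34 kPa.
q_net = 964.34 − 38.76 = 925.58 kPa.
q_all(net) = 925.58 / 3 = 308.53 kPa.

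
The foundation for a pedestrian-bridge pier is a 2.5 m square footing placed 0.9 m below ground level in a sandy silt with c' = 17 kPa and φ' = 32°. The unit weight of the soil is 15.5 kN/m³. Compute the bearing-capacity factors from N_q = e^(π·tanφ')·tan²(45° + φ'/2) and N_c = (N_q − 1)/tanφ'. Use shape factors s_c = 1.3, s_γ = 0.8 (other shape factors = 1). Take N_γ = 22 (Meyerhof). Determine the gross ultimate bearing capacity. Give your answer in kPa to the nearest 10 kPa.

q_ult ≈ 1450 kPa

tan32° = 0.6249, so N_q = e^(π×0.6249)·tan²(61°) = 7.121 × 3.255 = 23.18.
N_c = (23.18 − 1)/tan32° = 35.49.
Overburden at base level: q = 15.5 × 0.9 = 13.95 kPa.
Cohesion term c·N_c·s_c = 17 × 35.49 × 1.3 = 784.33 kPa; surcharge term q·N_q = 13.95 × 23.177 = 323.32 kPa; self-weight term 0.5·γ·B·N_γ·s_γ = 0.5 × 15.5 × 2.5 × 22 × 0.8 = 341 kPa.
q_ult = 784.33 + 323.32 + 341 = 1448.7 kPa.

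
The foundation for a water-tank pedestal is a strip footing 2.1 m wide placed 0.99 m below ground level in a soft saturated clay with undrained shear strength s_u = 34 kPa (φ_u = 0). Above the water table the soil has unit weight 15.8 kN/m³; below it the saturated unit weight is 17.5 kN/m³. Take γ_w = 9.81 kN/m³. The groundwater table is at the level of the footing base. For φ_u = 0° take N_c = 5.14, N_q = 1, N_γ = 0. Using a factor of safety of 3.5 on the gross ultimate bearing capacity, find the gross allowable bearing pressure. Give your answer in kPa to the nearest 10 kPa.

q = γ·D_f = 15.8 × 0.99 = 15.642 kPa.
c·N_c = 34 × 5.14 = 174.76 kPa
q·N_q = 15.642 × 1 = 15.642 kPa
q_ult = 174.76 + 15.642 = 190.4 kPa.
q_all = 190.4 / 3.5 = 54.401 kPa.

q_all ≈ 50 kPa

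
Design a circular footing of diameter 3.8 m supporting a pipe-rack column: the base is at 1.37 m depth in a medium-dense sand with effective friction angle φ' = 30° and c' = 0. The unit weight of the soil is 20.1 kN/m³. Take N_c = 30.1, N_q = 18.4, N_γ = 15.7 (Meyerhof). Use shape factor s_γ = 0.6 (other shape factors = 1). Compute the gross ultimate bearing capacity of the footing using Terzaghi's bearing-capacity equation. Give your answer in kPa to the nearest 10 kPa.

q_ult ≈ 870 kPa

Effective surcharge at the founding depth q = γ·D_f = 20.1 × 1.37 = 27.537 kPa.
q_ult = q·N_q + 0.5·γ·B·N_γ·s_γ
     = 27.537 × 18.4 + 0.5 × 20.1 × 3.8 × 15.7 × 0.6
     = 506.68 + 359.75 = 866.43 kPa.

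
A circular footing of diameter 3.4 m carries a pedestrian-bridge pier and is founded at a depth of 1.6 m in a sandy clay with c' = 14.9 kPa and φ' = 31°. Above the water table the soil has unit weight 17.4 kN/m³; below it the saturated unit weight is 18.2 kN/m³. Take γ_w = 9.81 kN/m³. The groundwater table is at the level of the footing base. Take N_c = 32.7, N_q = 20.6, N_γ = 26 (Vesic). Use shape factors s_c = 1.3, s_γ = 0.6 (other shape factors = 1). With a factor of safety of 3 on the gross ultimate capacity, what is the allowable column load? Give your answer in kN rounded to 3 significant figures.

P_all ≈ 4330 kN

Effective surcharge at the founding depth q = γ·D_f = 17.4 × 1.6 = 27.84 kPa.
The water table coincides with the base, so in the self-weight term γ → γ' = 8.39 kN/m³.
q_ult = c·N_c·s_c + q·N_q + 0.5·γ·B·N_γ·s_γ
     = 14.9 × 32.7 × 1.3 + 27.84 × 20.6 + 0.5 × 8.39 × 3.4 × 26 × 0.6
     = 633.4 + 573.5 + 222.5 = 1429.4 kPa.
Gross allowable pressure q_all = 1429.4 / 3 = 476.47 kPa.
Footing area = 9.0792 m², so allowable column load = 476.47 × 9.0792 = 4326 kN.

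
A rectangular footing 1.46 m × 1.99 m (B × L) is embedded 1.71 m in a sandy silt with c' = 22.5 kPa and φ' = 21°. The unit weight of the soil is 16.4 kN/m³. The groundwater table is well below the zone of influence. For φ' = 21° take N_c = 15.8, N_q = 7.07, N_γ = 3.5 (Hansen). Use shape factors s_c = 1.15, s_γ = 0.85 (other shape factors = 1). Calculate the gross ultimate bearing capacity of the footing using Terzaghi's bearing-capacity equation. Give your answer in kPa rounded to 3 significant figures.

Effective surcharge at the founding depth q = γ·D_f = 16.4 × 1.71 = 28.044 kPa.
q_ult = c·N_c·s_c + q·N_q + 0.5·γ·B·N_γ·s_γ
     = 22.5 × 15.8 × 1.15 + 28.044 × 7.07 + 0.5 × 16.4 × 1.46 × 3.5 × 0.85
     = 408.82 + 198.27 + 35.617 = 642.71 kPa.

q_ult ≈ 643 kPa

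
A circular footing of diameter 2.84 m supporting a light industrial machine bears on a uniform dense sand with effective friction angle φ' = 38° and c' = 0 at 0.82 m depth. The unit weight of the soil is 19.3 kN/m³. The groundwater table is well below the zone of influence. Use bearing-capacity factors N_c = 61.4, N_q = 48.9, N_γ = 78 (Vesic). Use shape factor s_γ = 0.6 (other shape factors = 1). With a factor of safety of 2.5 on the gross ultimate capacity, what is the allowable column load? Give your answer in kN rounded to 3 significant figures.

P_all ≈ 5210 kN

Overburden at base level: q = 19.3 × 0.82 = 15.826 kPa.
Surcharge term q·N_q = 15.826 × 48.9 = 773.89 kPa; self-weight term 0.5·γ·B·N_γ·s_γ = 0.5 × 19.3 × 2.84 × 78 × 0.6 = 1282.6 kPa.
q_ult = 773.89 + 1282.6 = 2056.5 kPa.
Gross allowable pressure q_all = 2056.5 / 2.5 = 822.6 kPa.
Footing area = 6.3347 m², so allowable column load = 822.6 × 6.3347 = 5210.9 kN.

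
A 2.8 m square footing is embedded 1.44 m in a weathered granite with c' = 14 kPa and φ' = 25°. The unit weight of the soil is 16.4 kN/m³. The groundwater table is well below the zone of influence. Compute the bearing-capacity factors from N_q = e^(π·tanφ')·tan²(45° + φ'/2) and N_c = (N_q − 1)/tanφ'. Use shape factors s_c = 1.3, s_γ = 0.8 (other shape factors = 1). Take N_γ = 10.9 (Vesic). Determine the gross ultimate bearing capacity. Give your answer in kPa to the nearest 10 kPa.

q_ult ≈ 830 kPa

tan25° = 0.4663, so N_q = e^(π×0.4663)·tan²(57.5°) = 4.327 × 2.464 = 10.66.
N_c = (10.66 − 1)/tan25° = 20.72.
q = γ·D_f = 16.4 × 1.44 = 23.616 kPa.
c·N_c·s_c = 14 × 20.721 × 1.3 = 377.11 kPa
q·N_q = 23.616 × 10.662 = 251.8 kPa
0.5·γ·B·N_γ·s_γ = 0.5 × 16.4 × 2.8 × 10.9 × 0.8 = 200.21 kPa
q_ult = 377.11 + 251.8 + 200.21 = 829.12 kPa.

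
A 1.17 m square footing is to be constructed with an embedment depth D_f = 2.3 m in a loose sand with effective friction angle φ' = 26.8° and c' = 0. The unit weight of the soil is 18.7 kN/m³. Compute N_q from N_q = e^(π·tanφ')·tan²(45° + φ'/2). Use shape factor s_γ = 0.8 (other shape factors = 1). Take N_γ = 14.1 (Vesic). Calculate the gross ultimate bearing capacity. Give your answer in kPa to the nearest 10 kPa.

q_ult ≈ 680 kPa

tan26.8° = 0.5051, so N_q = e^(π×0.5051)·tan²(58.4°) = 4.889 × 2.642 = 12.92.
Overburden at base level: q = 18.7 × 2.3 = 43.01 kPa.
Surcharge term q·N_q = 43.01 × 12.917 = 555.56 kPa; self-weight term 0.5·γ·B·N_γ·s_γ = 0.5 × 18.7 × 1.17 × 14.1 × 0.8 = 123.4 kPa.
q_ult = 555.56 + 123.4 = 678.95 kPa.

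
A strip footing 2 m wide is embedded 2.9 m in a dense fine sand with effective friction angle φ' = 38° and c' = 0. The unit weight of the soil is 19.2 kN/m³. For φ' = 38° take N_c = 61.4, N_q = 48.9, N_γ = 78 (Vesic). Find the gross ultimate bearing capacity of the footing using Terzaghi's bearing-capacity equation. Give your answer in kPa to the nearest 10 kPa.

q_ult ≈ 4220 kPa

q = γ·D_f = 19.2 × 2.9 = 55.68 kPa.
q·N_q = 55.68 × 48.9 = 2722.8 kPa
0.5·γ·B·N_γ = 0.5 × 19.2 × 2 × 78 = 1497.6 kPa
q_ult = 2722.8 + 1497.6 = 4220.4 kPa.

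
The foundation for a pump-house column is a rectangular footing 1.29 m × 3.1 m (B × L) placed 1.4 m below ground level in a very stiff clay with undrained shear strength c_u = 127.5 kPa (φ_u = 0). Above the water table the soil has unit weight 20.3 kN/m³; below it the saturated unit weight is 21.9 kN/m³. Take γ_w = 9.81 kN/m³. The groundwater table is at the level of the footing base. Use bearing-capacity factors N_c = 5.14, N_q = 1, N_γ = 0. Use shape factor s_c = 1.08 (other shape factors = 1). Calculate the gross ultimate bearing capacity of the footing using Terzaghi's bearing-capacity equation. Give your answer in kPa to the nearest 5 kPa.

q_ult ≈ 735 kPa

q = γ·D_f = 20.3 × 1.4 = 28.42 kPa.
c·N_c·s_c = 127.5 × 5.14 × 1.08 = 707.78 kPa
q·N_q = 28.42 × 1 = 28.42 kPa
q_ult = 707.78 + 28.42 = 736.2 kPa.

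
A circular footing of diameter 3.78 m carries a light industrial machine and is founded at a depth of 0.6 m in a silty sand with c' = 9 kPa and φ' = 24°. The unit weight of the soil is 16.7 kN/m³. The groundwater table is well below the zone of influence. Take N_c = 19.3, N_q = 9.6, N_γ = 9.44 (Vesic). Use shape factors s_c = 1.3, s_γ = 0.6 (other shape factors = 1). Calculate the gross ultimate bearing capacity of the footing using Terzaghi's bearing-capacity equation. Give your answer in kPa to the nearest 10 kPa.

Overburden at base level: q = 16.7 × 0.6 = 10.02 kPa.
Cohesion term c·N_c·s_c = 9 × 19.3 × 1.3 = 225.81 kPa; surcharge term q·N_q = 10.02 × 9.6 = 96.192 kPa; self-weight term 0.5·γ·B·N_γ·s_γ = 0.5 × 16.7 × 3.78 × 9.44 × 0.6 = 178.77 kPa.
q_ult = 225.81 + 96.192 + 178.77 = 500.77 kPa.

q_ult ≈ 500 kPa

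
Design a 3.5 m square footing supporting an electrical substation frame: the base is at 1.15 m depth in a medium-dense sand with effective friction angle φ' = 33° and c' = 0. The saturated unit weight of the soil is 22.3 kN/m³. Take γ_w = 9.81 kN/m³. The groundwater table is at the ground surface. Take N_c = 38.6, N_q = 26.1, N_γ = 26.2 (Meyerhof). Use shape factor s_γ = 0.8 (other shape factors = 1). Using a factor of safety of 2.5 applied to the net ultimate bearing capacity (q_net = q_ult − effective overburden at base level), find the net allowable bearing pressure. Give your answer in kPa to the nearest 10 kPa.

q_all(net) ≈ 330 kPa

Water table at ground surface, so effective unit weight γ' = 22.3 − 9.81 = 12.49 kN/m³ is used throughout; overburden q = 12.49 × 1.15 = 14.363 kPa; the same γ' applies in the ½γBN_γ term.
Surcharge term q·N_q = 14.363 × 26.1 = 374.89 kPa; self-weight term 0.5·γ·B·N_γ·s_γ = 0.5 × 12.49 × 3.5 × 26.2 × 0.8 = 458.13 kPa.
q_ult = 374.89 + 458.13 = 833.02 kPa.
Net ultimate: q_net = 833.02 − 14.363 = 818.66 kPa.
q_all(net) = 818.66 / 2.5 = 327.46 kPa.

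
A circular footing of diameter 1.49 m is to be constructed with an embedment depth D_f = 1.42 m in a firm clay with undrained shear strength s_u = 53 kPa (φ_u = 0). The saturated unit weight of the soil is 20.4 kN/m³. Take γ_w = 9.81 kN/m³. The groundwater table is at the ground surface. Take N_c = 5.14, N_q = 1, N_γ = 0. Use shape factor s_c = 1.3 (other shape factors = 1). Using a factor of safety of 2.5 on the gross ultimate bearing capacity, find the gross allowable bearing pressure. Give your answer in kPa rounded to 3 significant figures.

Water table at ground surface, so effective unit weight γ' = 20.4 − 9.81 = 10.59 kN/m³ is used throughout; overburden q = 10.59 × 1.42 = 15.038 kPa.
Cohesion term c·N_c·s_c = 53 × 5.14 × 1.3 = 354.15 kPa; surcharge term q·N_q = 15.038 × 1 = 15.038 kPa.
q_ult = 354.15 + 15.038 = 369.18 kPa.
q_all = 369.18 / 2.5 = 147.67 kPa.

q_all ≈ 148 kPa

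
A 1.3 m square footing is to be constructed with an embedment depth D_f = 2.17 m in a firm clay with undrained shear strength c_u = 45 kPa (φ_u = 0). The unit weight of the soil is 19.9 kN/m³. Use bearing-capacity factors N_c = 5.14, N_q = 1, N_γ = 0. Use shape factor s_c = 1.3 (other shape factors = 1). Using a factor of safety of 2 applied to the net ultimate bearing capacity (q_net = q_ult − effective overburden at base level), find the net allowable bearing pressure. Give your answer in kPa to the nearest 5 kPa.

q_all(net) ≈ 150 kPa

Effective surcharge at the founding depth q = γ·D_f = 19.9 × 2.17 = 43.183 kPa.
q_ult = c·N_c·s_c + q·N_q
     = 45 × 5.14 × 1.3 + 43.183 × 1
     = 300.69 + 43.183 = 343.87 kPa.
Net ultimate: q_net = 343.87 − 43.183 = 300.69 kPa.
q_all(net) = 300.69 / 2 = 150.34 kPa.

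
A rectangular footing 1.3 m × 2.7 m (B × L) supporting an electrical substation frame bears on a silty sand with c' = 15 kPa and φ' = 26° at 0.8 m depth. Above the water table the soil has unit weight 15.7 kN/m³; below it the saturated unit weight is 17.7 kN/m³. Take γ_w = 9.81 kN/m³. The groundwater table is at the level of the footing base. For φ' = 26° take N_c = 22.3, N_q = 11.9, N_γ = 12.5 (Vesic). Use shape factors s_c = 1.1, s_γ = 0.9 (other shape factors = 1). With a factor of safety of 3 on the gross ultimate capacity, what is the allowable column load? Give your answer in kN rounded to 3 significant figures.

P_all ≈ 673 kN

q = γ·D_f = 15.7 × 0.8 = 12.56 kPa.
For the ½γBN_γ term take γ' = 17.7 − 9.81 = 7.89 kN/m³ (soil below base is submerged).
c·N_c·s_c = 15 × 22.3 × 1.1 = 367.95 kPa
q·N_q = 12.56 × 11.9 = 149.46 kPa
0.5·γ·B·N_γ·s_γ = 0.5 × 7.89 × 1.3 × 12.5 × 0.9 = 57.696 kPa
q_ult = 367.95 + 149.46 + 57.696 = 575.11 kPa.
Gross allowable pressure q_all = 575.11 / 3 = 191.7 kPa.
Footing area = 3.51 m², so allowable column load = 191.7 × 3.51 = 672.88 kN.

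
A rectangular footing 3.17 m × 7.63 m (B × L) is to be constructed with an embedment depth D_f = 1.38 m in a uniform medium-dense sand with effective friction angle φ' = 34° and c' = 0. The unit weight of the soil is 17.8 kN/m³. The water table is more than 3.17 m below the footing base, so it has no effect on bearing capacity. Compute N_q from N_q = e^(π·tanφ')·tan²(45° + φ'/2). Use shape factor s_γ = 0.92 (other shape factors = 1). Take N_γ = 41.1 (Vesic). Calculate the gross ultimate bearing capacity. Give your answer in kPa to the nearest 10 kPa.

tan34° = 0.6745, so N_q = e^(π×0.6745)·tan²(62°) = 8.323 × 3.537 = 29.44.
Effective surcharge at the founding depth q = γ·D_f = 17.8 × 1.38 = 24.564 kPa.
q_ult = q·N_q + 0.5·γ·B·N_γ·s_γ
     = 24.564 × 29.44 + 0.5 × 17.8 × 3.17 × 41.1 × 0.92
     = 723.16 + 1066.8 = 1789.9 kPa.

q_ult ≈ 1790 kPa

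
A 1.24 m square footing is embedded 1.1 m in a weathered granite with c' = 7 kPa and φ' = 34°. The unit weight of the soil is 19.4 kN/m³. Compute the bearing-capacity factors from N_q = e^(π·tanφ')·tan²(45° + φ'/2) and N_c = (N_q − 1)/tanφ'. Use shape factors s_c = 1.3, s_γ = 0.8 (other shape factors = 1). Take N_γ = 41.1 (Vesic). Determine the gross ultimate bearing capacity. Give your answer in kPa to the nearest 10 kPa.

tan34° = 0.6745, so N_q = e^(π×0.6745)·tan²(62°) = 8.323 × 3.537 = 29.44.
N_c = (29.44 − 1)/tan34° = 42.16.
Effective surcharge at the founding depth q = γ·D_f = 19.4 × 1.1 = 21.34 kPa.
q_ult = c·N_c·s_c + q·N_q + 0.5·γ·B·N_γ·s_γ
     = 7 × 42.164 × 1.3 + 21.34 × 29.44 + 0.5 × 19.4 × 1.24 × 41.1 × 0.8
     = 383.69 + 628.25 + 395.48 = 1407.4 kPa.

q_ult ≈ 1410 kPa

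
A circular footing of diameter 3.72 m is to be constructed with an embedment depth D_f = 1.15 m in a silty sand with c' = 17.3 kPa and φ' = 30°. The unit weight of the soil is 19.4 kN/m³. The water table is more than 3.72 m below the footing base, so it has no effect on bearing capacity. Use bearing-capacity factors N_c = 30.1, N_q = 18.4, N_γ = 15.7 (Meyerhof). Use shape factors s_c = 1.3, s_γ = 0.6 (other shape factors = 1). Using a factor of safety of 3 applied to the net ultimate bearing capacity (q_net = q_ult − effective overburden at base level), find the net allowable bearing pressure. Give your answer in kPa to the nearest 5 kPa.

Overburden at base level: q = 19.4 × 1.15 = 22.31 kPa.
Cohesion term c·N_c·s_c = 17.3 × 30.1 × 1.3 = 676.95 kPa; surcharge term q·N_q = 22.31 × 18.4 = 410.5 kPa; self-weight term 0.5·γ·B·N_γ·s_γ = 0.5 × 19.4 × 3.72 × 15.7 × 0.6 = 339.91 kPa.
q_ult = 676.95 + 410.5 + 339.91 = 1427.4 kPa.
Net ultimate: q_net = 1427.4 − 22.31 = 1405.1 kPa.
q_all(net) = 1405.1 / 3 = 468.35 kPa.

q_all(net) ≈ 470 kPa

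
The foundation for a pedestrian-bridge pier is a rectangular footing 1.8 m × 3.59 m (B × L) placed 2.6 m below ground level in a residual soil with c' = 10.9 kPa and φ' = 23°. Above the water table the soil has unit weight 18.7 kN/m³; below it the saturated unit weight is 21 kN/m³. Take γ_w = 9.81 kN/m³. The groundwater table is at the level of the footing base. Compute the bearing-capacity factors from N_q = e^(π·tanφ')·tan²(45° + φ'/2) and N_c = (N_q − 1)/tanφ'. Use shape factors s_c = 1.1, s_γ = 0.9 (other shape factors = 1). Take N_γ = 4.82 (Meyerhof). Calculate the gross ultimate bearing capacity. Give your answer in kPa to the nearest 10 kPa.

tan23° = 0.4245, so N_q = e^(π×0.4245)·tan²(56.5°) = 3.794 × 2.283 = 8.66.
N_c = (8.66 − 1)/tan23° = 18.05.
Overburden at base level: q = 18.7 × 2.6 = 48.62 kPa.
Below the base the soil is submerged, so the ½γBN_γ term uses γ' = 21 − 9.81 = 11.19 kN/m³.
Cohesion term c·N_c·s_c = 10.9 × 18.049 × 1.1 = 216.4 kPa; surcharge term q·N_q = 48.62 × 8.6612 = 421.11 kPa; self-weight term 0.5·γ·B·N_γ·s_γ = 0.5 × 11.19 × 1.8 × 4.82 × 0.9 = 43.688 kPa.
q_ult = 216.4 + 421.11 + 43.688 = 681.2 kPa.

q_ult ≈ 680 kPa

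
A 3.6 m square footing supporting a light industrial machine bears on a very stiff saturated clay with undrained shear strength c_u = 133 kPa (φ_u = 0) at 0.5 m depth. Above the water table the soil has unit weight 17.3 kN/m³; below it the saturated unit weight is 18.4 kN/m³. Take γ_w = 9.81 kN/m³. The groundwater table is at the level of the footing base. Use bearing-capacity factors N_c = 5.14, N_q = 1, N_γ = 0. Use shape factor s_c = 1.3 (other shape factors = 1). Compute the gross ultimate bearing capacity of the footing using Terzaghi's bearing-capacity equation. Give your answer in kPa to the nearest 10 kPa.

Effective surcharge at the founding depth q = γ·D_f = 17.3 × 0.5 = 8.65 kPa.
q_ult = c·N_c·s_c + q·N_q
     = 133 × 5.14 × 1.3 + 8.65 × 1
     = 888.71 + 8.65 = 897.36 kPa.

q_ult ≈ 900 kPa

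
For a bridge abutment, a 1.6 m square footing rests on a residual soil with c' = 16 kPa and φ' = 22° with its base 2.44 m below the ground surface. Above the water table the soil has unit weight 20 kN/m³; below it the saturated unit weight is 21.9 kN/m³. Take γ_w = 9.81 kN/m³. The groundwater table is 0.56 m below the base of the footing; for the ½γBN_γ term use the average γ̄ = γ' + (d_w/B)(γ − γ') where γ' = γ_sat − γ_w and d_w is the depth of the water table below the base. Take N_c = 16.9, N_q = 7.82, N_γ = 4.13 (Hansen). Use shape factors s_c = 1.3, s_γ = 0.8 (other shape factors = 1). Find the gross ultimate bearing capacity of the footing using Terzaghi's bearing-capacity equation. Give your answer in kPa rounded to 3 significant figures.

q_ult ≈ 772 kPa

Overburden at base level: q = 20 × 2.44 = 48.8 kPa.
The water table is 0.56 m below the base (< B = 1.6 m), so the ½γBN_γ term uses γ̄ = γ' + (d_w/B)(γ − γ') = 12.09 + (0.56/1.6)(20 − 12.09) = 14.858 kN/m³.
Cohesion term c·N_c·s_c = 16 × 16.9 × 1.3 = 351.52 kPa; surcharge term q·N_q = 48.8 × 7.82 = 381.62 kPa; self-weight term 0.5·γ·B·N_γ·s_γ = 0.5 × 14.858 × 1.6 × 4.13 × 0.8 = 39.274 kPa.
q_ult = 351.52 + 381.62 + 39.274 = 772.41 kPa.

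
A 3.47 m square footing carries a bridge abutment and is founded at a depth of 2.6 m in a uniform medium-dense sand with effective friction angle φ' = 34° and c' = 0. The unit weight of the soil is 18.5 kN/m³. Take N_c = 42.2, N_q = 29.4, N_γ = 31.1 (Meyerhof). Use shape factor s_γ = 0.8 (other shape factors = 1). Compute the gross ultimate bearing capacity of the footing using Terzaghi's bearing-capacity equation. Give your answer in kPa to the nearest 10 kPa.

q_ult ≈ 2210 kPa

Overburden at base level: q = 18.5 × 2.6 = 48.1 kPa.
Surcharge term q·N_q = 48.1 × 29.4 = 1414.1 kPa; self-weight term 0.5·γ·B·N_γ·s_γ = 0.5 × 18.5 × 3.47 × 31.1 × 0.8 = 798.59 kPa.
q_ult = 1414.1 + 798.59 = 2212.7 kPa.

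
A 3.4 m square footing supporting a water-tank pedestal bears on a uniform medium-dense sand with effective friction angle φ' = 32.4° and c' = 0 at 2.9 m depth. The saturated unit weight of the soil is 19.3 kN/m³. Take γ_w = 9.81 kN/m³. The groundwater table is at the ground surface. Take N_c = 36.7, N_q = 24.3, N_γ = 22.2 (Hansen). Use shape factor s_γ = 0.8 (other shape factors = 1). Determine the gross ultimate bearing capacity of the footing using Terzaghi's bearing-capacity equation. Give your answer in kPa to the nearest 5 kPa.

q_ult ≈ 955 kPa

With the water table at the surface the whole profile is submerged: γ' = 19.3 − 9.81 = 9.49 kN/m³, so q = γ'·D_f = 27.521 kPa; the same γ' applies in the ½γBN_γ term.
q_ult = q·N_q + 0.5·γ·B·N_γ·s_γ
     = 27.521 × 24.3 + 0.5 × 9.49 × 3.4 × 22.2 × 0.8
     = 668.76 + 286.52 = 955.28 kPa.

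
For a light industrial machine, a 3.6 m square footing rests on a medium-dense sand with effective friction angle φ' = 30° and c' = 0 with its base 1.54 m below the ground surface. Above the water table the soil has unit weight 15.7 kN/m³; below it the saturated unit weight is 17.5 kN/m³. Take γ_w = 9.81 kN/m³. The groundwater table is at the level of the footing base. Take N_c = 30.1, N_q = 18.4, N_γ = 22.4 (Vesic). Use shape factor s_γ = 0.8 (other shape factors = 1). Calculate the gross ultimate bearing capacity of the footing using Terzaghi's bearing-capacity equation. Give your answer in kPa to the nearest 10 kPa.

q = γ·D_f = 15.7 × 1.54 = 24.178 kPa.
For the ½γBN_γ term take γ' = 17.5 − 9.81 = 7.69 kN/m³ (soil below base is submerged).
q·N_q = 24.178 × 18.4 = 444.88 kPa
0.5·γ·B·N_γ·s_γ = 0.5 × 7.69 × 3.6 × 22.4 × 0.8 = 248.05 kPa
q_ult = 444.88 + 248.05 = 692.92 kPa.

q_ult ≈ 690 kPa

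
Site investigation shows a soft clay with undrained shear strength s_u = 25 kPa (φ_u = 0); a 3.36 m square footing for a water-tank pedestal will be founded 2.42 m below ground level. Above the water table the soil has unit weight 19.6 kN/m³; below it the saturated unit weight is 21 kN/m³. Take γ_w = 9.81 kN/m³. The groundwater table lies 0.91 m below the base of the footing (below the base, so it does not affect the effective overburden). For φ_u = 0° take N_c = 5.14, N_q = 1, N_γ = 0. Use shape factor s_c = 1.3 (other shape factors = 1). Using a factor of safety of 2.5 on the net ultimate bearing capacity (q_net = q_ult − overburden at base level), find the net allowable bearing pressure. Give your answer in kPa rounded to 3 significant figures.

Overburden at base level: q = 19.6 × 2.42 = 47.432 kPa.
Cohesion term c·N_c·s_c = 25 × 5.14 × 1.3 = 167.05 kPa; surcharge term q·N_q = 47.432 × 1 = 47.432 kPa.
q_ult = 167.05 + 47.432 = 214.48 kPa.
q_net = 214.48 − 47.432 = 167.05 kPa.
q_all(net) = 167.05 / 2.5 = 66.82 kPa.

q_all(net) ≈ 66.8 kPa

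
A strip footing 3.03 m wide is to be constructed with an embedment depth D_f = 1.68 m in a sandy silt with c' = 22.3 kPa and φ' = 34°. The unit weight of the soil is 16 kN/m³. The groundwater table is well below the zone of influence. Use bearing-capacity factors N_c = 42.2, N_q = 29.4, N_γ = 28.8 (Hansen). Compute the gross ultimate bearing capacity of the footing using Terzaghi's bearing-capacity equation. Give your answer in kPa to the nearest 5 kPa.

Effective surcharge at the founding depth q = γ·D_f = 16 × 1.68 = 26.88 kPa.
q_ult = c·N_c + q·N_q + 0.5·γ·B·N_γ
     = 22.3 × 42.2 + 26.88 × 29.4 + 0.5 × 16 × 3.03 × 28.8
     = 941.06 + 790.27 + 698.11 = 2429.4 kPa.

q_ult ≈ 2430 kPa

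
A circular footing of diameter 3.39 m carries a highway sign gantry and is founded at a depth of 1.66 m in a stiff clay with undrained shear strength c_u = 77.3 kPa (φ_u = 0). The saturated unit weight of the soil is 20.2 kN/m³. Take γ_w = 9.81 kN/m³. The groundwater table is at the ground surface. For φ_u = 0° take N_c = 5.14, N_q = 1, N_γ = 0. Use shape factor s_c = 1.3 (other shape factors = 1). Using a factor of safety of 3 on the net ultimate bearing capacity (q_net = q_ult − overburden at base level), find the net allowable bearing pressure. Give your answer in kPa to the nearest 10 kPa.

With the water table at the surface the whole profile is submerged: γ' = 20.2 − 9.81 = 10.39 kN/m³, so q = γ'·D_f = 17.247 kPa.
q_ult = c·N_c·s_c + q·N_q
     = 77.3 × 5.14 × 1.3 + 17.247 × 1
     = 516.52 + 17.247 = 533.77 kPa.
q_net = 533.77 − 17.247 = 516.52 kPa.
q_all(net) = 516.52 / 3 = 172.17 kPa.

q_all(net) ≈ 170 kPa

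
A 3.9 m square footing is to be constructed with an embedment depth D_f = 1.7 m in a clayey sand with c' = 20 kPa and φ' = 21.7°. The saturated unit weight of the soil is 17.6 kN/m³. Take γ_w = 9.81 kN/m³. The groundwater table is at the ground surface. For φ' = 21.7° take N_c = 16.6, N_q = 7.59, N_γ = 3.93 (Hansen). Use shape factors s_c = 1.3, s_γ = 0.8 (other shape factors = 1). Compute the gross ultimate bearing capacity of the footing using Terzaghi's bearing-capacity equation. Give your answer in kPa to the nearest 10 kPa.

q_ult ≈ 580 kPa

With the water table at the surface the whole profile is submerged: γ' = 17.6 − 9.81 = 7.79 kN/m³, so q = γ'·D_f = 13.243 kPa; the same γ' applies in the ½γBN_γ term.
q_ult = c·N_c·s_c + q·N_q + 0.5·γ·B·N_γ·s_γ
     = 20 × 16.6 × 1.3 + 13.243 × 7.59 + 0.5 × 7.79 × 3.9 × 3.93 × 0.8
     = 431.6 + 100.51 + 47.759 = 579.87 kPa.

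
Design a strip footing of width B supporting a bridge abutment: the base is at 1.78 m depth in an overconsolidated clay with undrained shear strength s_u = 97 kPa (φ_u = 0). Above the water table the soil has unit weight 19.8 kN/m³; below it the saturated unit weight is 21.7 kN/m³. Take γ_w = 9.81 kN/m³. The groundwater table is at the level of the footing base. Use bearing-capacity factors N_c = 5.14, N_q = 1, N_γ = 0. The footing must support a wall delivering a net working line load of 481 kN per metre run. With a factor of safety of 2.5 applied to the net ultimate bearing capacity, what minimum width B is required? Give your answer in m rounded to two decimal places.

B = 2.41 m

Effective surcharge at the founding depth q = γ·D_f = 19.8 × 1.78 = 35.244 kPa.
q_ult = c·N_c + q·N_q
     = 97 × 5.14 + 35.244 × 1
     = 498.58 + 35.244 = 533.82 kPa.
For φ = 0 the ½γBN_γ term vanishes, so q_ult is independent of B. q_net = 533.82 − 35.244 = 498.58 kPa; q_all(net) = 498.58/2.5 = 199.43 kPa.
Required width B = w / q_all(net) = 481 / 199.43 = 2.412 m.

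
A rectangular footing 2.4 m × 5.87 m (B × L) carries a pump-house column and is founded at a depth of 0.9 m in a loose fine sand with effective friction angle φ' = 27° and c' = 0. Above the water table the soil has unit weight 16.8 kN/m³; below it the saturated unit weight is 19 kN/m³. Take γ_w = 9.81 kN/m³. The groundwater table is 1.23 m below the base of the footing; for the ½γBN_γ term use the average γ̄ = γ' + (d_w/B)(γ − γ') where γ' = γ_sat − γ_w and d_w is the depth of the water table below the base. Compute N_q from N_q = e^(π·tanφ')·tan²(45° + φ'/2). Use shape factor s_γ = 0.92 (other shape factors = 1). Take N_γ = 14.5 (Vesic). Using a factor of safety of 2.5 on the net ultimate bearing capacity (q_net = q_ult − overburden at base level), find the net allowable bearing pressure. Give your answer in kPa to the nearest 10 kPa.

q_all(net) ≈ 160 kPa

N_q = e^(π·tan27°)·tan²(58.5°) = 13.2.
Overburden at base level: q = 16.8 × 0.9 = 15.12 kPa.
The water table is 1.23 m below the base (< B = 2.4 m), so the ½γBN_γ term uses γ̄ = γ' + (d_w/B)(γ − γ') = 9.19 + (1.23/2.4)(16.8 − 9.19) = 13.09 kN/m³.
Surcharge term q·N_q = 15.12 × 13.199 = 199.57 kPa; self-weight term 0.5·γ·B·N_γ·s_γ = 0.5 × 13.09 × 2.4 × 14.5 × 0.92 = 209.55 kPa.
q_ult = 199.57 + 209.55 = 409.12 kPa.
q_net = 409.12 − 15.12 = 394 kPa.
q_all(net) = 394 / 2.5 = 157.6 kPa.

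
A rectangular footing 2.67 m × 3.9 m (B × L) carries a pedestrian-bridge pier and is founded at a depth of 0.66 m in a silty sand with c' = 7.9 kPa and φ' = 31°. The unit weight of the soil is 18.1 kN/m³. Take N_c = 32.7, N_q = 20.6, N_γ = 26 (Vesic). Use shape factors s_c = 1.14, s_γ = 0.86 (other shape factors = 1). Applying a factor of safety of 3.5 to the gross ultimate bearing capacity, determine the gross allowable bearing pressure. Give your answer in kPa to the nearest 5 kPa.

q_all ≈ 310 kPa

Overburden at base level: q = 18.1 × 0.66 = 11.946 kPa.
Cohesion term c·N_c·s_c = 7.9 × 32.7 × 1.14 = 294.5 kPa; surcharge term q·N_q = 11.946 × 20.6 = 246.09 kPa; self-weight term 0.5·γ·B·N_γ·s_γ = 0.5 × 18.1 × 2.67 × 26 × 0.86 = 540.3 kPa.
q_ult = 294.5 + 246.09 + 540.3 = 1080.9 kPa.
q_all = q_ult / FS = 1080.9 / 3.5 = 308.82 kPa.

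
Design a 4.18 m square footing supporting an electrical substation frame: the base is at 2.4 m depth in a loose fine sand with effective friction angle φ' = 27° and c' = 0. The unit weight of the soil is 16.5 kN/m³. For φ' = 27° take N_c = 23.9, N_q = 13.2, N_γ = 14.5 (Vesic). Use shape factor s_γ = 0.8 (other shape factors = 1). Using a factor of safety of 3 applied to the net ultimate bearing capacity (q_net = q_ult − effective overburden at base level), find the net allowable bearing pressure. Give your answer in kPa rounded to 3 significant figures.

Effective surcharge at the founding depth q = γ·D_f = 16.5 × 2.4 = 39.6 kPa.
q_ult = q·N_q + 0.5·γ·B·N_γ·s_γ
     = 39.6 × 13.2 + 0.5 × 16.5 × 4.18 × 14.5 × 0.8
     = 522.72 + 400.03 = 922.75 kPa.
Net ultimate: q_net = 922.75 − 39.6 = 883.15 kPa.
q_all(net) = 883.15 / 3 = 294.38 kPa.

q_all(net) ≈ 294 kPa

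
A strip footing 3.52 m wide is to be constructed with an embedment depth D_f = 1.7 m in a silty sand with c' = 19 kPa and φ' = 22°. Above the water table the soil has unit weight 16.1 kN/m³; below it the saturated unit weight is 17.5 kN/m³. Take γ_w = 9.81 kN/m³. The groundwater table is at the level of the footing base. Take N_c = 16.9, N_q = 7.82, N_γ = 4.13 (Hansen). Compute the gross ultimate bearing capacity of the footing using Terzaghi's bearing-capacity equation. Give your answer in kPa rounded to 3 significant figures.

q_ult ≈ 591 kPa

Overburden at base level: q = 16.1 × 1.7 = 27.37 kPa.
Below the base the soil is submerged, so the ½γBN_γ term uses γ' = 17.5 − 9.81 = 7.69 kN/m³.
Cohesion term c·N_c = 19 × 16.9 = 321.1 kPa; surcharge term q·N_q = 27.37 × 7.82 = 214.03 kPa; self-weight term 0.5·γ·B·N_γ = 0.5 × 7.69 × 3.52 × 4.13 = 55.897 kPa.
q_ult = 321.1 + 214.03 + 55.897 = 591.03 kPa.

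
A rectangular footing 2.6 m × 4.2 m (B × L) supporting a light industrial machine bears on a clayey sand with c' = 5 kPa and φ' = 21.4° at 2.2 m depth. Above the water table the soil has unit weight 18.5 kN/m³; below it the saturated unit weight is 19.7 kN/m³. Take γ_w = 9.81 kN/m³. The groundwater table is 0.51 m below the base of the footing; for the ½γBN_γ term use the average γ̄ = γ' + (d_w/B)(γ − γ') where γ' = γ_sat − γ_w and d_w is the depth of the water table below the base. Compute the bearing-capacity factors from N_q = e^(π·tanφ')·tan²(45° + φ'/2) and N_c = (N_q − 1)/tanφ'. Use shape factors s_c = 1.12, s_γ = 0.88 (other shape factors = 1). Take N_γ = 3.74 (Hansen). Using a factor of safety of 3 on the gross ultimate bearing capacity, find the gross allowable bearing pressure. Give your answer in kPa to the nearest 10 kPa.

N_q = e^(π·tan21.4°)·tan²(55.7°) = 7.36; N_c = (N_q − 1)/tanφ' = 16.23.
q = γ·D_f = 18.5 × 2.2 = 40.7 kPa.
γ' = 9.89 kN/m³; averaging over the depth B below the base, γ̄ = γ' + (d_w/B)(γ − γ') = 11.579 kN/m³.
c·N_c·s_c = 5 × 16.231 × 1.12 = 90.894 kPa
q·N_q = 40.7 × 7.3609 = 299.59 kPa
0.5·γ·B·N_γ·s_γ = 0.5 × 11.579 × 2.6 × 3.74 × 0.88 = 49.541 kPa
q_ult = 90.894 + 299.59 + 49.541 = 440.02 kPa.
q_all = 440.02 / 3 = 146.67 kPa.

q_all ≈ 150 kPa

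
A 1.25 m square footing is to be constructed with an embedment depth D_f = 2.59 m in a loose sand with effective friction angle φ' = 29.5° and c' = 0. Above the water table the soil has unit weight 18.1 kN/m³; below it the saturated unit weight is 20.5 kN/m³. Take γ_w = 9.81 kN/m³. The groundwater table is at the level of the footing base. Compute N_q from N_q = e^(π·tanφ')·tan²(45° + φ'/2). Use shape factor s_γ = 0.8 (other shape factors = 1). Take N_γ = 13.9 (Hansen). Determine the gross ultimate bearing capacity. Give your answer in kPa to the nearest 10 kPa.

q_ult ≈ 890 kPa

tan29.5° = 0.5658, so N_q = e^(π×0.5658)·tan²(59.75°) = 5.915 × 2.94 = 17.39.
Overburden at base level: q = 18.1 × 2.59 = 46.879 kPa.
Below the base the soil is submerged, so the ½γBN_γ term uses γ' = 20.5 − 9.81 = 10.69 kN/m³.
Surcharge term q·N_q = 46.879 × 17.391 = 815.26 kPa; self-weight term 0.5·γ·B·N_γ·s_γ = 0.5 × 10.69 × 1.25 × 13.9 × 0.8 = 74.295 kPa.
q_ult = 815.26 + 74.295 = 889.56 kPa.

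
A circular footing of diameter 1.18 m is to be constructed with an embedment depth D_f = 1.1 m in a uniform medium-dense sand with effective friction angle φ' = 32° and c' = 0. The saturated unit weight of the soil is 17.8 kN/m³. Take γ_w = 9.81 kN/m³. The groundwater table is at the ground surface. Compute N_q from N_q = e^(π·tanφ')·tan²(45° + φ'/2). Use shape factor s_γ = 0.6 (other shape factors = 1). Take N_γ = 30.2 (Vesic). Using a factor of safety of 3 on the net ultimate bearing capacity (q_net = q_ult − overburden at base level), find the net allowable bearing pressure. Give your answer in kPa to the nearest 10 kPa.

q_all(net) ≈ 90 kPa

N_q = e^(π·tan32°)·tan²(61°) = 23.18.
γ' = 17.8 − 9.81 = 7.99 kN/m³ (submerged throughout). q = 7.99 × 1.1 = 8.789 kPa; the same γ' applies in the ½γBN_γ term.
q·N_q = 8.789 × 23.177 = 203.7 kPa
0.5·γ·B·N_γ·s_γ = 0.5 × 7.99 × 1.18 × 30.2 × 0.6 = 85.419 kPa
q_ult = 203.7 + 85.419 = 289.12 kPa.
q_net = 289.12 − 8.789 = 280.33 kPa.
q_all(net) = 280.33 / 3 = 93.444 kPa.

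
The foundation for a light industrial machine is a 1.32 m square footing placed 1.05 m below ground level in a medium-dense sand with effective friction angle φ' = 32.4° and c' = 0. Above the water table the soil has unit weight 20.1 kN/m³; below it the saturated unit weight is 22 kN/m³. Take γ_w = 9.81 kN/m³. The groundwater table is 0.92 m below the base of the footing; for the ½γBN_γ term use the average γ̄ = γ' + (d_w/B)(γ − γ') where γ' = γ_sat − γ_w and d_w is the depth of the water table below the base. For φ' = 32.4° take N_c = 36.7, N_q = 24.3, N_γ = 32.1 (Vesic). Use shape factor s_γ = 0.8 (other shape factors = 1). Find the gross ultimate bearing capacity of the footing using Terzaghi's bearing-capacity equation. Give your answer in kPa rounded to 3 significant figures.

q = γ·D_f = 20.1 × 1.05 = 21.105 kPa.
γ' = 12.19 kN/m³; averaging over the depth B below the base, γ̄ = γ' + (d_w/B)(γ − γ') = 17.703 kN/m³.
q·N_q = 21.105 × 24.3 = 512.85 kPa
0.5·γ·B·N_γ·s_γ = 0.5 × 17.703 × 1.32 × 32.1 × 0.8 = 300.05 kPa
q_ult = 512.85 + 300.05 = 812.9 kPa.

q_ult ≈ 813 kPa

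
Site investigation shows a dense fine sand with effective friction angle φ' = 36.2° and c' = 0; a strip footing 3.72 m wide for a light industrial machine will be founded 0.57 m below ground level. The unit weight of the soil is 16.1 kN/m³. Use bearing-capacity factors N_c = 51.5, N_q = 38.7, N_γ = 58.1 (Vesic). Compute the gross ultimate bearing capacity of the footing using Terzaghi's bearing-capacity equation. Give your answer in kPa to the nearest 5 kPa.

q_ult ≈ 2095 kPa

Overburden at base level: q = 16.1 × 0.57 = 9.177 kPa.
Surcharge term q·N_q = 9.177 × 38.7 = 355.15 kPa; self-weight term 0.5·γ·B·N_γ = 0.5 × 16.1 × 3.72 × 58.1 = 1739.9 kPa.
q_ult = 355.15 + 1739.9 = 2095 kPa.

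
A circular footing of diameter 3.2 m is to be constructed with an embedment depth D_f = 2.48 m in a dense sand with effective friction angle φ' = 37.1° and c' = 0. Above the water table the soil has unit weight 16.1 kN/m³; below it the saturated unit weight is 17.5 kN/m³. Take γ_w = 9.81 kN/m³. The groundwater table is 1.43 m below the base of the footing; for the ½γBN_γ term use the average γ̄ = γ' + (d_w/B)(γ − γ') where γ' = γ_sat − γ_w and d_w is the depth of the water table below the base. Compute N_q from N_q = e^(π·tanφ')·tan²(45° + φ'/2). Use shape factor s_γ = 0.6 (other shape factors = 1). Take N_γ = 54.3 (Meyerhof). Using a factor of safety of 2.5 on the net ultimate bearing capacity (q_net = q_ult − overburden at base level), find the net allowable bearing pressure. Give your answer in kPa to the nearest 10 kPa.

q_all(net) ≈ 920 kPa

N_q = e^(π·tan37.1°)·tan²(63.55°) = 43.48.
Overburden at base level: q = 16.1 × 2.48 = 39.928 kPa.
The water table is 1.43 m below the base (< B = 3.2 m), so the ½γBN_γ term uses γ̄ = γ' + (d_w/B)(γ − γ') = 7.69 + (1.43/3.2)(16.1 − 7.69) = 11.448 kN/m³.
Surcharge term q·N_q = 39.928 × 43.481 = 1736.1 kPa; self-weight term 0.5·γ·B·N_γ·s_γ = 0.5 × 11.448 × 3.2 × 54.3 × 0.6 = 596.77 kPa.
q_ult = 1736.1 + 596.77 = 2332.9 kPa.
q_net = 2332.9 − 39.928 = 2292.9 kPa.
q_all(net) = 2292.9 / 2.5 = 917.18 kPa.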